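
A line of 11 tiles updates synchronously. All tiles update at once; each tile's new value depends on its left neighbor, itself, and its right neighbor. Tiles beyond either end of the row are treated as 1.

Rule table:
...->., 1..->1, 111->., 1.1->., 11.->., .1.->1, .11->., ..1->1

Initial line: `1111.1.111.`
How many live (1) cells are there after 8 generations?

8

.....1.....
1...111...1
.1.1...1.1.
.1.11.11.1.
.1.......1.
.11.....11.
...1...1...
1.111.111.1
count of 1: 8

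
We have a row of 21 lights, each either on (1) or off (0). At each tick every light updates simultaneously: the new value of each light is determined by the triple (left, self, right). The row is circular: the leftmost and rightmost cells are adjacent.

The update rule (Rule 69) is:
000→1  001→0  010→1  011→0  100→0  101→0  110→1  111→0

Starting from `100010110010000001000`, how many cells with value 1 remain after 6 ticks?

101010010010111101010
101010010010000101010
101010010010110101010
101010010010010101010
101010010010010101010  (fixed point — unchanged through tick 6)
count of 1: 9

9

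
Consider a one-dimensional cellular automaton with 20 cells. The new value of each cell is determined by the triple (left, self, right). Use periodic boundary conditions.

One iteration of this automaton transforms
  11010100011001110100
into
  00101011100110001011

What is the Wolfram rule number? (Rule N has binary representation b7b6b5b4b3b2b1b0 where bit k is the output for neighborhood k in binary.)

51

position 14: 111 → 0  (bit 7 = 0)
position 1: 110 → 0  (bit 6 = 0)
position 2: 101 → 1  (bit 5 = 1)
position 6: 100 → 1  (bit 4 = 1)
position 0: 011 → 0  (bit 3 = 0)
position 3: 010 → 0  (bit 2 = 0)
position 8: 001 → 1  (bit 1 = 1)
position 7: 000 → 1  (bit 0 = 1)
bits b7..b0 = 00110011 = 51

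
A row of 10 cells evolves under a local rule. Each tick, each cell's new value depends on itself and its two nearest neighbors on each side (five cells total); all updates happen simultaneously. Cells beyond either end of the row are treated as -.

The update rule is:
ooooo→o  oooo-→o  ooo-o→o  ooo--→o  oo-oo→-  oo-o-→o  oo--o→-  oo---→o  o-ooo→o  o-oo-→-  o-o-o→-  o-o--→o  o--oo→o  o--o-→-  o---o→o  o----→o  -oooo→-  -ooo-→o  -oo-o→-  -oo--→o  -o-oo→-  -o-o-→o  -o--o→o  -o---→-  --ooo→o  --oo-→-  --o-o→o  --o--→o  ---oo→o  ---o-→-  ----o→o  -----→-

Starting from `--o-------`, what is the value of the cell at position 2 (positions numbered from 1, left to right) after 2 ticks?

o-o-o-----
oo-oo-o---
position 2 holds o

o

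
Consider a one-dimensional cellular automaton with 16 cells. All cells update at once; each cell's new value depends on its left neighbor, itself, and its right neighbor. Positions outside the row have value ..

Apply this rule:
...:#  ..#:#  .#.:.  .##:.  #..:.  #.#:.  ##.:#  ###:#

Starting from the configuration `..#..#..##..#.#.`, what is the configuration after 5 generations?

##..#..#.#.#....
.#.#..#......###
#....#..#####.##
..###..#.####..#
##.##.#...###.#.

##.##.#...###.#.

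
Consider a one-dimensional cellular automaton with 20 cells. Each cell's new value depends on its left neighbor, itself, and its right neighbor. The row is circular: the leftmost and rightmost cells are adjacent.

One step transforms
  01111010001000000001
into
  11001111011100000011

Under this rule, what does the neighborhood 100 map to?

1

At position 7 the neighborhood is 100; the next row has 1 there.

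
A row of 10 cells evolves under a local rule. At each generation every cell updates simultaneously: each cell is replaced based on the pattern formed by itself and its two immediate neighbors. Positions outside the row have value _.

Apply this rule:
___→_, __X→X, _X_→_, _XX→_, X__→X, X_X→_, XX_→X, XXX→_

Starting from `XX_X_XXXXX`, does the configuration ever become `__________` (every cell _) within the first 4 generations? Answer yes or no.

generation 1: _X_______X
generation 2: X_X_____X_
generation 3: ___X___X_X
generation 4: __X_X_X___
generation 4 is __X_X_X___, still not uniform _

no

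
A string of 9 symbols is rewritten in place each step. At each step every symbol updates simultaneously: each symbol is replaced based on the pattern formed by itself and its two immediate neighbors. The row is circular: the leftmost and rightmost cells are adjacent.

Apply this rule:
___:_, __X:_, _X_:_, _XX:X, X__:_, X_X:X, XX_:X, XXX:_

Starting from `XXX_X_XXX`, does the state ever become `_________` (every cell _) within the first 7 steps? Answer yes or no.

__XX_XX__
__XXXXX__
__X___X__
_________
all cells are _ at step 4

yes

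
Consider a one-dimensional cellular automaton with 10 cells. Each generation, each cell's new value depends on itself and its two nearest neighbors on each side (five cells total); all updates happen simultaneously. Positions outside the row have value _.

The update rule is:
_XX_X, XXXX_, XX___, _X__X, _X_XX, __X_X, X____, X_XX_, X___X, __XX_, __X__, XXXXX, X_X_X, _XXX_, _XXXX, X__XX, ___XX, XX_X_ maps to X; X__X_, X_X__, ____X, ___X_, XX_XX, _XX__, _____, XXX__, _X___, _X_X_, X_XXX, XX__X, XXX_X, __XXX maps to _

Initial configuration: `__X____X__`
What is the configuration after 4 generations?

__X_X__X_X
__X__X_X__
__XX_X___X
_XXXX__X_X

_XXXX__X_X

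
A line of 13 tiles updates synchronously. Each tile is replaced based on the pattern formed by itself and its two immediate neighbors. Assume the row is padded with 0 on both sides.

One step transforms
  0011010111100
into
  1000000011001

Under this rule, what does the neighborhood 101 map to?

0

At position 4 the neighborhood is 101; the next row has 0 there.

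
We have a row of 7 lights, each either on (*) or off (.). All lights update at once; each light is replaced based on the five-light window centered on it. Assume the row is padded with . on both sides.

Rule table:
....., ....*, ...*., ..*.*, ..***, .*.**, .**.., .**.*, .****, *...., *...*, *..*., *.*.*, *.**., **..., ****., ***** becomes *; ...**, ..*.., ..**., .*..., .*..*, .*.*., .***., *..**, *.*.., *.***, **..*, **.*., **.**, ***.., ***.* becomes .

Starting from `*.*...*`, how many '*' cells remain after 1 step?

*...**.
count of *: 3

3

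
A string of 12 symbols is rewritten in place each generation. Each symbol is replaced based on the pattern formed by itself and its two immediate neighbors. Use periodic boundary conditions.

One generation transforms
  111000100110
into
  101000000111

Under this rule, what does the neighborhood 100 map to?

At position 3 the neighborhood is 100; the next row has 0 there.

0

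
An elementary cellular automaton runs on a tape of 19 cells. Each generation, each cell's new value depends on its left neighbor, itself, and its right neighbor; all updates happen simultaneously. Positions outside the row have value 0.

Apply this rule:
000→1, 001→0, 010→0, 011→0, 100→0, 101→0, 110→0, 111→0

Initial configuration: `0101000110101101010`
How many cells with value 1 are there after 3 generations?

generation 1: 0000010000000000000
generation 2: 1111000111111111111
generation 3: 0000010000000000000
count of 1: 1

1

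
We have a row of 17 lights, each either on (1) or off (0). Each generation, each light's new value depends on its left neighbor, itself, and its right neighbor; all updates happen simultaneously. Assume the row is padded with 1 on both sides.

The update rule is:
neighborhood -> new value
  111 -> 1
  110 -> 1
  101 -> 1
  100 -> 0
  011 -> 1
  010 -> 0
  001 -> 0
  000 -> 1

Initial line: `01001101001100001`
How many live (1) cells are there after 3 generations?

15

10001110001101101
10101110101111111
11011111011111111
count of 1: 15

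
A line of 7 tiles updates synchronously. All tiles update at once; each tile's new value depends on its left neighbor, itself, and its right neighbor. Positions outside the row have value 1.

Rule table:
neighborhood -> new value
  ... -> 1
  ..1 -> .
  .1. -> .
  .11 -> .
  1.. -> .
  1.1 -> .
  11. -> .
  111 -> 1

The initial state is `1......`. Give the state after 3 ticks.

.1.....

..1111.
...11..
.1.....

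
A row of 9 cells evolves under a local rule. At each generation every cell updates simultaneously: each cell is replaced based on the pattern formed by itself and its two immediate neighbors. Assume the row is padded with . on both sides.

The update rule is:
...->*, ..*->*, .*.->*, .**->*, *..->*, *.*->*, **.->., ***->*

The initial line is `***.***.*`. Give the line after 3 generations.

**.***.**
*.***.**.
****.**.*

****.**.*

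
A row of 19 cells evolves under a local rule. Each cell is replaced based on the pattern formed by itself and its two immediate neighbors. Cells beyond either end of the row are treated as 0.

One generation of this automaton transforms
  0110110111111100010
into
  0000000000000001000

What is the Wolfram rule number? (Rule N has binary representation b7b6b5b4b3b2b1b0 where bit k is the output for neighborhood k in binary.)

position 8: 111 → 0  (bit 7 = 0)
position 2: 110 → 0  (bit 6 = 0)
position 3: 101 → 0  (bit 5 = 0)
position 14: 100 → 0  (bit 4 = 0)
position 1: 011 → 0  (bit 3 = 0)
position 17: 010 → 0  (bit 2 = 0)
position 0: 001 → 0  (bit 1 = 0)
position 15: 000 → 1  (bit 0 = 1)
bits b7..b0 = 00000001 = 1

1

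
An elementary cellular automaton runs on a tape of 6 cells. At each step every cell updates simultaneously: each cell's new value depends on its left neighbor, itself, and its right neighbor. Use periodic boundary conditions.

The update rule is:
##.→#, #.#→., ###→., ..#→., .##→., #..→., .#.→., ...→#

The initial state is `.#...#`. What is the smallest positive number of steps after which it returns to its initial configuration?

9

step 1: ...#..
step 2: ##...#
step 3: .#.#..
step 4: .....#
step 5: .###..
step 6: ...#.#
step 7: .#....
step 8: ...###
step 9: .#...#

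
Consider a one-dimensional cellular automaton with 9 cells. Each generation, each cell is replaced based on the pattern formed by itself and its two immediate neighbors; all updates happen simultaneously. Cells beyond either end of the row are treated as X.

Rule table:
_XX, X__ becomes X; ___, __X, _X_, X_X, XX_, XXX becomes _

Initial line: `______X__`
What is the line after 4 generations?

generation 1: X______X_
generation 2: _X_______
generation 3: __X______
generation 4: X__X_____

X__X_____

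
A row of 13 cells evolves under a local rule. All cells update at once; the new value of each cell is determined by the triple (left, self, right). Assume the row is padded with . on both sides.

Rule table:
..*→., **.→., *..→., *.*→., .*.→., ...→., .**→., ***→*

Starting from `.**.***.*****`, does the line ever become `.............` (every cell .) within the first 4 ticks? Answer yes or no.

tick 1: .....*...***.
tick 2: ..........*..
tick 3: .............
all cells are . at tick 3

yes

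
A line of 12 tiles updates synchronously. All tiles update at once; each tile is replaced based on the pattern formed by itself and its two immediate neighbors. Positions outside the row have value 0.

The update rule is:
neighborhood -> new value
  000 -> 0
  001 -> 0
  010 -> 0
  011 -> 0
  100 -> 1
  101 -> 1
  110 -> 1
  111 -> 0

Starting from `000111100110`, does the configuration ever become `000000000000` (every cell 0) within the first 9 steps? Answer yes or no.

yes

000000110011
000000011001
000000001100
000000000110
000000000011
000000000001
000000000000
all cells are 0 at step 7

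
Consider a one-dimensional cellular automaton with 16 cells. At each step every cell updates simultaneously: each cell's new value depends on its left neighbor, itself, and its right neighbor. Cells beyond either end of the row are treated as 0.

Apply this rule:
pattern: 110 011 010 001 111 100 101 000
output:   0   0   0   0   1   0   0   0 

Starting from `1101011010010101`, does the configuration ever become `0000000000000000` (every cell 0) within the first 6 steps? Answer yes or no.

step 1: 0000000000000000
all cells are 0 at step 1

yes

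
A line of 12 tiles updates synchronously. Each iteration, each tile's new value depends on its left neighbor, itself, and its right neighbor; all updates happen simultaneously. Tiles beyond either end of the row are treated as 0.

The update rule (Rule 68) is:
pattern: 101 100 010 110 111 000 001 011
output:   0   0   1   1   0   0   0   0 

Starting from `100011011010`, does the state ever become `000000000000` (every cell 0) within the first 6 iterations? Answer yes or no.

no

100001001010
100001001010  (fixed point — unchanged through iteration 6)
iteration 6 is 100001001010, still not uniform 0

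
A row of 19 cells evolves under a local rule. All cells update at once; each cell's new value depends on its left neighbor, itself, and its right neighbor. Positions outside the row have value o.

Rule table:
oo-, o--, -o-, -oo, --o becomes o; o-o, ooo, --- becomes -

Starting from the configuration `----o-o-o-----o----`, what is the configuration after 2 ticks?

ooooo-o-ooo-oo-oooo

tick 1: o--oo-o-oo---ooo--o
tick 2: ooooo-o-ooo-oo-oooo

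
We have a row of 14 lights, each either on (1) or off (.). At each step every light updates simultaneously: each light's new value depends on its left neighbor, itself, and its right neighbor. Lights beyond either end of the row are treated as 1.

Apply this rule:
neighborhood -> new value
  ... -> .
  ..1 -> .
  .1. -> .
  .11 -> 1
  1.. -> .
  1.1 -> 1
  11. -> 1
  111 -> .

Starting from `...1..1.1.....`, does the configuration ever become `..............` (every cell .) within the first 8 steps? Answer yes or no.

step 1: .......1......
step 2: ..............
all cells are . at step 2

yes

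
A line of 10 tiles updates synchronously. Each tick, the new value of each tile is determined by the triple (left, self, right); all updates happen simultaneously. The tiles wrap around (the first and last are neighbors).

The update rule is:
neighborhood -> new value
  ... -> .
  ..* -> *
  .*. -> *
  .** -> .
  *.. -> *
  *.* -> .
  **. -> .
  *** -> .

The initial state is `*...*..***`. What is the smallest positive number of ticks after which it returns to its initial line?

6

tick 1: .*.****...
tick 2: **.....*..
tick 3: ..*...****
tick 4: ****.*....
tick 5: .....**..*
tick 6: *...*..***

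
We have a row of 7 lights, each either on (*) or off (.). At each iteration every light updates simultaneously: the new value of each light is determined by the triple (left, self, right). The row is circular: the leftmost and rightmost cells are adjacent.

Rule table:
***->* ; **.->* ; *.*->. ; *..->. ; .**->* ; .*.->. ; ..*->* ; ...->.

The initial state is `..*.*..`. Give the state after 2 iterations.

.*.....
*......

*......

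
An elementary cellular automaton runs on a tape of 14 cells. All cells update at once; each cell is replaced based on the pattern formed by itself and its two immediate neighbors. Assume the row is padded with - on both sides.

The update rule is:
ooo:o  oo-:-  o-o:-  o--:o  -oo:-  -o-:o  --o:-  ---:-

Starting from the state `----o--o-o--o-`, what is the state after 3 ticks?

----oo-o-oo-oo
-------o------
-------oo-----

-------oo-----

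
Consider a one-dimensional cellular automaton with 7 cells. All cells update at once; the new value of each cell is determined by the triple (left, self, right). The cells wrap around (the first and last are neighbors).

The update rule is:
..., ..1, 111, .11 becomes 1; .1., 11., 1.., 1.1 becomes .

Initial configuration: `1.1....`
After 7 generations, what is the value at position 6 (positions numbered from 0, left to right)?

1

generation 1: ....111
generation 2: .11111.
generation 3: 11111..
generation 4: 1111..1
generation 5: 111..11
generation 6: 11..111
generation 7: 1..1111
position 6 holds 1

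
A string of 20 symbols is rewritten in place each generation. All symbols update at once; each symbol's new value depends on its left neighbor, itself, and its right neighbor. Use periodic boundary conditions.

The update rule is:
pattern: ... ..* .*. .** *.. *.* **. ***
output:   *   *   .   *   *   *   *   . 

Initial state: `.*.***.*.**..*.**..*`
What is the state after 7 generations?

*.**.**.*****.*****.
.********...***...**
**......*****.******
.********...***.....
**......*****.******  (repeats generation 3; period 2)
generation 7: **......*****.******

**......*****.******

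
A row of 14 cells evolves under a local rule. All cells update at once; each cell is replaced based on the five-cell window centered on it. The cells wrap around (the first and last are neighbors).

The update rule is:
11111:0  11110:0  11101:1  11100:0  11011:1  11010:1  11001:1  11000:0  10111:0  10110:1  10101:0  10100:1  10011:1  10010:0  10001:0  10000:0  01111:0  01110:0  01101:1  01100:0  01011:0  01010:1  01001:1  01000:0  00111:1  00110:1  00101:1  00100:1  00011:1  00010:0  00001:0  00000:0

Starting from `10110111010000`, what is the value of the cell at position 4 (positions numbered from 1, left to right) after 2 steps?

step 1: 10111001110000
step 2: 10000111000000
position 4 holds 0

0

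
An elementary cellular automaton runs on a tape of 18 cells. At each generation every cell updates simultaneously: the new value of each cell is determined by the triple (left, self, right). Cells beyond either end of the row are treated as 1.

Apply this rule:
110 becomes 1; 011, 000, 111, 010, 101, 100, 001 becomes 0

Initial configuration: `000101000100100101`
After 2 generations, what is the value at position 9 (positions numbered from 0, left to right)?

000000000000000000
000000000000000000
position 9 holds 0

0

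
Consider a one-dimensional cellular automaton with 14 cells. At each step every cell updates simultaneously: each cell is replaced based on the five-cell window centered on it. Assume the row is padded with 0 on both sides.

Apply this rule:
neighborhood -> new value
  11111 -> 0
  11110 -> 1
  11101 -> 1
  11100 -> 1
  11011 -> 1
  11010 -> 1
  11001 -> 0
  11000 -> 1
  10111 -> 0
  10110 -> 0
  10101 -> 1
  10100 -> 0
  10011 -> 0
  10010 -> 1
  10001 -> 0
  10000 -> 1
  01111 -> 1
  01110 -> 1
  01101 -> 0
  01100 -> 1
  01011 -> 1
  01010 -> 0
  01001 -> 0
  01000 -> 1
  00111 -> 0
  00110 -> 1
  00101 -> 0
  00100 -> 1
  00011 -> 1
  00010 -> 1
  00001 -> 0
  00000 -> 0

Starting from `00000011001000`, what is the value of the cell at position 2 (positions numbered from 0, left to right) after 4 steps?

1

00000111011110
00001011101111
00010101110111
00100110111011
position 2 holds 1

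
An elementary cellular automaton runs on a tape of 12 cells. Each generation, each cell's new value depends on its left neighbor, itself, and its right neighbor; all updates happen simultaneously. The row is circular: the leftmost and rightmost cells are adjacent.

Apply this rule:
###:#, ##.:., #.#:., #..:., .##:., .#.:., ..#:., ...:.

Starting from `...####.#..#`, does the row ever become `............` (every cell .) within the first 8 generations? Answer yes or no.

yes

....##......
............
all cells are . at generation 2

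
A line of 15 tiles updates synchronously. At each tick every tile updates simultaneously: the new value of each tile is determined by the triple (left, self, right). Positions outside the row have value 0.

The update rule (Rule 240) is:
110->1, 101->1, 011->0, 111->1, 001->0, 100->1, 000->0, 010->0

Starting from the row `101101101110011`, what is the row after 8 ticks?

010110110111001
001011011011100
000101101101110
000010110110111
000001011011011
000000101101101
000000010110110
000000001011011

000000001011011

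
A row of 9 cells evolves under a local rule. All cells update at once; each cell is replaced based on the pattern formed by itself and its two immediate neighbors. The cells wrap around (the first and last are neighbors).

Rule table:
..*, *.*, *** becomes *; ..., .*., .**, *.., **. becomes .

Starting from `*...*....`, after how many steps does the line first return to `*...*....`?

9

...*....*
..*....*.
.*....*..
*....*...
....*...*
...*...*.
..*...*..
.*...*...
*...*....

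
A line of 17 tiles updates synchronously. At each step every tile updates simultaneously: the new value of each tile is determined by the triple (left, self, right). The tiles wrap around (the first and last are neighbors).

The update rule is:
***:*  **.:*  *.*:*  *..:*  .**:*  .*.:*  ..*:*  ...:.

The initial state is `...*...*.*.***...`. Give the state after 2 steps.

..***.*********..
.***************.

.***************.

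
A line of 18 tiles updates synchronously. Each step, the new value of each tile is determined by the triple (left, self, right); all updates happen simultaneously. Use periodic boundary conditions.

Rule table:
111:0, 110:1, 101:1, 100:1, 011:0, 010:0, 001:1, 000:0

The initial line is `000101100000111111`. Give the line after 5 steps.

101010110001000001
110101011010100010
011010101101010101
101101010110101010
010110101011010101

010110101011010101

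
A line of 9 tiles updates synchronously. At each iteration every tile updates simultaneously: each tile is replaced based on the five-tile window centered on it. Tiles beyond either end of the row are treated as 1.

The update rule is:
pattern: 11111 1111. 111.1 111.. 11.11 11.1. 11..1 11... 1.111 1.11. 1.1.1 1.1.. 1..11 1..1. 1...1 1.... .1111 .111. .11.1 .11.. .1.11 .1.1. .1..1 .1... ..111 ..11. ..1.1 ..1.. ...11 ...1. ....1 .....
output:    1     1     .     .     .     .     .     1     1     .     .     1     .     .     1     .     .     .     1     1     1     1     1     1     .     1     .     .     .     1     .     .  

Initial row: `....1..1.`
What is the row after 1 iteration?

1..1.1..1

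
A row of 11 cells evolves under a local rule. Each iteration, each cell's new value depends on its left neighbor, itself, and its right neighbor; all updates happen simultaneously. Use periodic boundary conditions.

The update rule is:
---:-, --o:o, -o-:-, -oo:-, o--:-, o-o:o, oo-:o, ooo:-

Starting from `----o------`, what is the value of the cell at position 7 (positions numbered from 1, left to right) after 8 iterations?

-

---o-------
--o--------
-o---------
o----------
----------o
---------o-
--------o--
-------o---
position 7 holds -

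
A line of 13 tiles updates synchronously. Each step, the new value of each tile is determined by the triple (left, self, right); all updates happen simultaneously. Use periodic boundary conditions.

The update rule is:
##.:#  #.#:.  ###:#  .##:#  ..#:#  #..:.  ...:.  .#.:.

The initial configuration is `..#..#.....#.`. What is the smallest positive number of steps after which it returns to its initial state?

step 1: .#..#.....#..
step 2: #..#.....#...
step 3: ..#.....#...#
step 4: .#.....#...#.
step 5: #.....#...#..
step 6: .....#...#..#
step 7: ....#...#..#.
step 8: ...#...#..#..
step 9: ..#...#..#...
step 10: .#...#..#....
step 11: #...#..#.....
step 12: ...#..#.....#
step 13: ..#..#.....#.

13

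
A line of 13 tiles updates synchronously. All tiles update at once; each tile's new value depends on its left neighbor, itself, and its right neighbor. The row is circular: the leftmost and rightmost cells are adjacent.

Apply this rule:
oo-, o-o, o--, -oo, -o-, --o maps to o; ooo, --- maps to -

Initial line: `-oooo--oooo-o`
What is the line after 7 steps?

--oooooooo---

oo--oooo--ooo
-oooo--oooo--
oo--oooo--oo-
ooooo--oooooo
----oooo-----
---oo--oo----
--oooooooo---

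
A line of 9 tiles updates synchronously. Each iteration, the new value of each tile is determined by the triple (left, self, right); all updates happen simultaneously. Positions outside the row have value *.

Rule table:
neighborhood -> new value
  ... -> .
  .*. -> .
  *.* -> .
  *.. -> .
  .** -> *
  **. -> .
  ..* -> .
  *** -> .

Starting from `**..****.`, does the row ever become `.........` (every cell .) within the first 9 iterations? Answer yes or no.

yes

....*....
.........
all cells are . at iteration 2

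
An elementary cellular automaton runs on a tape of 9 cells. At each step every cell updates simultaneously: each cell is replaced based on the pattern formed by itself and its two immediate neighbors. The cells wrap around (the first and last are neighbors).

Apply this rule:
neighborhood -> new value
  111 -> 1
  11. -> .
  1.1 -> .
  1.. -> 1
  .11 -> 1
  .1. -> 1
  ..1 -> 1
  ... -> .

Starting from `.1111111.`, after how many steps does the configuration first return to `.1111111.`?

18

1111111.1
111111..1
11111.111
1111..111
111.11111
11..11111
1.1111111
..1111111
11111111.
1111111..
111111.11
11111..11
1111.1111
111..1111
11.111111
1..111111
.11111111
.1111111.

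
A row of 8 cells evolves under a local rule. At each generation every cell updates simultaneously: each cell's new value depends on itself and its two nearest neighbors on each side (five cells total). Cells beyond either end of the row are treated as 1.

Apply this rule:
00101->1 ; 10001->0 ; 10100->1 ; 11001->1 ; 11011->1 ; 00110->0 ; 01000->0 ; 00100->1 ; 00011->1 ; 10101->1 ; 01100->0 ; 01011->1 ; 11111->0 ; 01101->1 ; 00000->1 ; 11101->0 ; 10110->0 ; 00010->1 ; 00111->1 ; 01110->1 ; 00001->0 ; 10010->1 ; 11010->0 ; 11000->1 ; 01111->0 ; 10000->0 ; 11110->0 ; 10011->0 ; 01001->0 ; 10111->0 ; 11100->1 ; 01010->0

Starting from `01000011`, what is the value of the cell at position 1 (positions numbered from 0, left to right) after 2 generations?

01000110
01001011
position 1 holds 1

1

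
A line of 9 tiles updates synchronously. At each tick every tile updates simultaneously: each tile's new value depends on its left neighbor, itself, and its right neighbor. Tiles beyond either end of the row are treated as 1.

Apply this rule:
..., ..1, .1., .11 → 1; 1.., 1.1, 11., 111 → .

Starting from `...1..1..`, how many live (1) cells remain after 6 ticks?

.111.11.1
.1...1..1
.1.111.11
.1.1...1.
.1.1.111.
.1.1.1...
count of 1: 3

3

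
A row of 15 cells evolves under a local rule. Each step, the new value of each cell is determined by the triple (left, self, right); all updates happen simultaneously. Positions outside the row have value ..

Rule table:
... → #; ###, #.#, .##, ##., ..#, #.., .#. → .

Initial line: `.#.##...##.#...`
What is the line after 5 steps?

step 1: ......#......##
step 2: #####...####...
step 3: ......#......##  (repeats step 1; period 2)
step 5: ......#......##

......#......##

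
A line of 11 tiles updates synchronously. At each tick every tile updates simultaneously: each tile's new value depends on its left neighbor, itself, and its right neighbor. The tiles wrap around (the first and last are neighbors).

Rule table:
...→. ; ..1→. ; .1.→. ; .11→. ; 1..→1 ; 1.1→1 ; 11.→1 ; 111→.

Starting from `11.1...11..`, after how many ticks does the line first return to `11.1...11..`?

.11.1...11.
..11.1...11
1..11.1...1
11..11.1...
.11..11.1..
..11..11.1.
...11..11.1
1...11..11.
.1...11..11
1.1...11..1
11.1...11..

11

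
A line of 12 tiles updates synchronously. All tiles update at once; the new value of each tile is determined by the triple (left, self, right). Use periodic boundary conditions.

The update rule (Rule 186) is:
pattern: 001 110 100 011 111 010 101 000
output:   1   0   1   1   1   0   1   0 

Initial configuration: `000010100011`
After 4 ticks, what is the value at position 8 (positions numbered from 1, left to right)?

100101010110
011010101101
110101011010
101010110101
position 8 holds 1

1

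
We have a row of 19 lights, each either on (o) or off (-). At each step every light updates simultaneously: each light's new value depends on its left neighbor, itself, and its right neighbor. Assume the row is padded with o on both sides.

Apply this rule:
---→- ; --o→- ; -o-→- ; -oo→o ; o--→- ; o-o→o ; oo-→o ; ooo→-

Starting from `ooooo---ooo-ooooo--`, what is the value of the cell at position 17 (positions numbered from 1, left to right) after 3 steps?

----o---o-ooo---o--
---------oo-o------
---------ooo-------
position 17 holds -

-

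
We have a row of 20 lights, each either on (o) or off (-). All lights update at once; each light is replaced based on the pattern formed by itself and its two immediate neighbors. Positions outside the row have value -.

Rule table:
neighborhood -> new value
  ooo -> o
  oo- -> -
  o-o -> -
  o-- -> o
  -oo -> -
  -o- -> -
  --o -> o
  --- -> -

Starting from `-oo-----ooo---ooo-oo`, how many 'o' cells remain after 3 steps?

4

step 1: o--o---o-o-o-o-o----
step 2: -oo-o-o---------o---
step 3: o------o-------o-o--
count of o: 4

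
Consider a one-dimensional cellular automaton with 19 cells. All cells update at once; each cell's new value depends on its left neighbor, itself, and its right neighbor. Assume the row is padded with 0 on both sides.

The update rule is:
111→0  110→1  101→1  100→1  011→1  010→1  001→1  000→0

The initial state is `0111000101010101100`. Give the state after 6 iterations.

iteration 1: 1101101111111111110
iteration 2: 1111111000000000011
iteration 3: 1000001100000000111
iteration 4: 1100011110000001101
iteration 5: 1110110011000011111
iteration 6: 1011111111100110001

1011111111100110001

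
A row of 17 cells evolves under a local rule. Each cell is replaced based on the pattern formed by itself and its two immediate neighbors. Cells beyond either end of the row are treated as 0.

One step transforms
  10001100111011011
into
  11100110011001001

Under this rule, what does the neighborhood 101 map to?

At position 11 the neighborhood is 101; the next row has 0 there.

0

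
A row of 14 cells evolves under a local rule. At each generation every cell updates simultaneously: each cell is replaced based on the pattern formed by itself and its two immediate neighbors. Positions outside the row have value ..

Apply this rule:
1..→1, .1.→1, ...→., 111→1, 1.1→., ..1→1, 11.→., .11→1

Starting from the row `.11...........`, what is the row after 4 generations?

11.1..........
1..11.........
1111.1........
111..11.......

111..11.......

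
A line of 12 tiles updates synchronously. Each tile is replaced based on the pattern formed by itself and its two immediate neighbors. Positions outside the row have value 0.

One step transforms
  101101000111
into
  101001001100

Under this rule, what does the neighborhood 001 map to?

1

At position 8 the neighborhood is 001; the next row has 1 there.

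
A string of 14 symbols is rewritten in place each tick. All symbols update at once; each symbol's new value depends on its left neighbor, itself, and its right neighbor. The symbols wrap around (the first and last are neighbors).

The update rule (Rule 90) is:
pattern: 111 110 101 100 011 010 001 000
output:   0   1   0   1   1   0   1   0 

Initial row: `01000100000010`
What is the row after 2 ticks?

10000001001001

tick 1: 10101010000101
tick 2: 10000001001001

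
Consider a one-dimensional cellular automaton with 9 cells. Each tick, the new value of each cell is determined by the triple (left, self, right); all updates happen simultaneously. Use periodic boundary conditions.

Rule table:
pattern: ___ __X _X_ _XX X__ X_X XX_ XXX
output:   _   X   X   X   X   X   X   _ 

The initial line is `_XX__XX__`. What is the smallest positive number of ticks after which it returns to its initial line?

6

XXXXXXXX_
X______XX
XX____XX_
XXX__XXXX
__XXXX___
_XX__XX__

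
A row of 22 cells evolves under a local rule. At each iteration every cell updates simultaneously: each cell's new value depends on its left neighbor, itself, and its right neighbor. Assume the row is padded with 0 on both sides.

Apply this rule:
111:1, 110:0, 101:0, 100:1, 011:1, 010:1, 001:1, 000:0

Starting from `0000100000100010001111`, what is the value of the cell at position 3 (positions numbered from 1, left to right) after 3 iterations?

1

0001110001110111011110
0011101011100110011101
0111001011011101111001
position 3 holds 1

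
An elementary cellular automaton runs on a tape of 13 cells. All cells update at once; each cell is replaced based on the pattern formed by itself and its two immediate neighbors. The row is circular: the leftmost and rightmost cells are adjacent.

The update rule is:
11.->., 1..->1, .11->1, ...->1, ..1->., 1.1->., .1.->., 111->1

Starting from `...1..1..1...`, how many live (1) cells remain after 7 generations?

generation 1: 11..1..1..111
generation 2: 1.1..1..1.111
generation 3: ...1..1...111
generation 4: 11..1..11.11.
generation 5: 1.1..1.1..1..
generation 6: ...1....1..1.
generation 7: 11..111..1..1
count of 1: 7

7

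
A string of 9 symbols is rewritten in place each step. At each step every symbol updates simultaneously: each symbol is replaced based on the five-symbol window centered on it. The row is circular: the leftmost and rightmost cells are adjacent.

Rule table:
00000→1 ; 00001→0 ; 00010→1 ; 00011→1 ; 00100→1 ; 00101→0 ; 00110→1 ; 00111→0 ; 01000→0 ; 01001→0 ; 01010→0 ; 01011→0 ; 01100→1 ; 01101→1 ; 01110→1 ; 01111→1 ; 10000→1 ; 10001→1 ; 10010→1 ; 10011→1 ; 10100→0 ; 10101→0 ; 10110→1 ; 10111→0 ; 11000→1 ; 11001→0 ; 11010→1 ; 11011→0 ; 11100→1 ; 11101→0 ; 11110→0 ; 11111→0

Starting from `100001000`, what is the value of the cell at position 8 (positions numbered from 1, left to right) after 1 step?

1

101011011
position 8 holds 1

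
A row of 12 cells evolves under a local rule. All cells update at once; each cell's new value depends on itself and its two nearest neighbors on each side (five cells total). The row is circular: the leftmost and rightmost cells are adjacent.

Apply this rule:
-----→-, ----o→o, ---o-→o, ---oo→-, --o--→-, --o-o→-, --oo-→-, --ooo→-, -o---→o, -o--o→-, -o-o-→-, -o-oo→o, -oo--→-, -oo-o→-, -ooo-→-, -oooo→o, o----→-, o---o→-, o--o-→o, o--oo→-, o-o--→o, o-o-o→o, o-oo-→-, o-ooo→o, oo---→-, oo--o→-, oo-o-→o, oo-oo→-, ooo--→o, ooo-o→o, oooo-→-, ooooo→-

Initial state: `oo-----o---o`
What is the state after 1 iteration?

-o---oo-o---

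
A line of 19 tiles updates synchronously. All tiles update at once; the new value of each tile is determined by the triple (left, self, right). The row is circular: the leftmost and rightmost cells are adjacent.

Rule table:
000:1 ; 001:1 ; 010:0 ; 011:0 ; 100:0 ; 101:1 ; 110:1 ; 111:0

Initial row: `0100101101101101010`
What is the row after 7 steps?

1001010110110110100
0010101011011011001
0101010101101101010
1010101010110110100
0101010101011011001
1010101010101101010
0101010101010110101

0101010101010110101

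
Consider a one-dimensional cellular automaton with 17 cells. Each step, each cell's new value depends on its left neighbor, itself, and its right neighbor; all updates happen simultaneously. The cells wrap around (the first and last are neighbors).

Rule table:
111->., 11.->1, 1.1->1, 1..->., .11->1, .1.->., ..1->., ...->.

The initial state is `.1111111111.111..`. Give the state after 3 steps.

.1........111.1..
..........1.11...
...........111...

...........111...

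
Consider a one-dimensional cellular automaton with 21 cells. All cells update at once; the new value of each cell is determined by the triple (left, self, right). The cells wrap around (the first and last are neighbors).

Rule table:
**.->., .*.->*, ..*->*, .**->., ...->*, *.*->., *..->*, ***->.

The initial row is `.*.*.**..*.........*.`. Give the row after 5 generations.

**.*...**************
...****..............
***....**************
...****..............  (repeats generation 2; period 2)
generation 5: ***....**************

***....**************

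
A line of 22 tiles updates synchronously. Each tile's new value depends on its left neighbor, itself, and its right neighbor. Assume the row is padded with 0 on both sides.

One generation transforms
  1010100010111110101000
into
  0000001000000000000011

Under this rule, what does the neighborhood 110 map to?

At position 14 the neighborhood is 110; the next row has 0 there.

0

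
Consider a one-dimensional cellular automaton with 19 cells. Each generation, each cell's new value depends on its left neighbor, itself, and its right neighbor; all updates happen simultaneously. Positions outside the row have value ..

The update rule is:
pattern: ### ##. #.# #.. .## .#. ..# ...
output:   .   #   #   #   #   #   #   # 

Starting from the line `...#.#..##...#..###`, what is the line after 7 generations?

#################.#
#...............###
#################.#  (repeats generation 1; period 2)
generation 7: #################.#

#################.#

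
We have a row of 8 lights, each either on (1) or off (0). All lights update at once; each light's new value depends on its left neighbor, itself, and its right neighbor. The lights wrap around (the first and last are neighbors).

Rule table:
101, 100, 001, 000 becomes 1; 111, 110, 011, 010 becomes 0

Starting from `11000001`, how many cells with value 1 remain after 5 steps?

5

00111110
11000001  (repeats step 0; period 2)
step 5: 00111110
count of 1: 5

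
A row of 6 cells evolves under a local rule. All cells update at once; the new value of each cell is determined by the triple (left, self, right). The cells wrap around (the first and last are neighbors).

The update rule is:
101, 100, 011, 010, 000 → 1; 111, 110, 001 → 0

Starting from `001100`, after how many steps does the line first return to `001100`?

step 1: 101011
step 2: 011110
step 3: 010001
step 4: 111101
step 5: 000011
step 6: 111010
step 7: 100111
step 8: 010100
step 9: 011111
step 10: 110000
step 11: 101110
step 12: 111001
step 13: 000101
step 14: 110111
step 15: 001100

15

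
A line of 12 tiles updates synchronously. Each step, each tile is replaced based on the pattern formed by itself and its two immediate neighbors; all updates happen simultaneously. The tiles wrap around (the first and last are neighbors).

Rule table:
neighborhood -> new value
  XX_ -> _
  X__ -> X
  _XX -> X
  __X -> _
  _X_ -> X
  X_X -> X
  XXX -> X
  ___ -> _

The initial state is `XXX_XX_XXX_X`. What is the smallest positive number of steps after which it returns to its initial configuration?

XX_XX_XXX_XX
X_XX_XXX_XXX
_XX_XXX_XXXX
XX_XXX_XXXX_
X_XXX_XXXX_X
_XXX_XXXX_XX
XXX_XXXX_XX_
XX_XXXX_XX_X
X_XXXX_XX_XX
_XXXX_XX_XXX
XXXX_XX_XXX_
XXX_XX_XXX_X

12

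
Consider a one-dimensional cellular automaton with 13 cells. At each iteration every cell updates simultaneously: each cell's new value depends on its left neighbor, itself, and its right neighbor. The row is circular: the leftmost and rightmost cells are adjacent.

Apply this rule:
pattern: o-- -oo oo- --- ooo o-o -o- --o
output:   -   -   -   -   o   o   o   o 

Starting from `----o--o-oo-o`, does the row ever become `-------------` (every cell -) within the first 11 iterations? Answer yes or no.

iteration 1: ---oo-ooo--oo
iteration 2: --o--o-o--o--
iteration 3: -oo-oooo-oo--
iteration 4: o--o-oo-o----
iteration 5: o-ooo--oo---o
iteration 6: -o-o--o----o-
iteration 7: oooo-oo---oo-
iteration 8: -oo-o----o--o
iteration 9: o--oo---oo-oo
iteration 10: --o----o--o-o
iteration 11: -oo---oo-oooo
iteration 11 is -oo---oo-oooo, still not uniform -

no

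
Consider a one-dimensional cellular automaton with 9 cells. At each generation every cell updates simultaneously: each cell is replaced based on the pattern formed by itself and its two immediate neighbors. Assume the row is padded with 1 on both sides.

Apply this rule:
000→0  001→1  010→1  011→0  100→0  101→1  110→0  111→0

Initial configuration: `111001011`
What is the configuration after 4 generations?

000011100
000100001
001100010
010000111

010000111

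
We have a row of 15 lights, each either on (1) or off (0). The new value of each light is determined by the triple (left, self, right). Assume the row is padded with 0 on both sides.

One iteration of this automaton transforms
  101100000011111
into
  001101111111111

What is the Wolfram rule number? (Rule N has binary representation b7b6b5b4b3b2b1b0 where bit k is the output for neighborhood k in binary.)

203

position 11: 111 → 1  (bit 7 = 1)
position 3: 110 → 1  (bit 6 = 1)
position 1: 101 → 0  (bit 5 = 0)
position 4: 100 → 0  (bit 4 = 0)
position 2: 011 → 1  (bit 3 = 1)
position 0: 010 → 0  (bit 2 = 0)
position 9: 001 → 1  (bit 1 = 1)
position 5: 000 → 1  (bit 0 = 1)
bits b7..b0 = 11001011 = 203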